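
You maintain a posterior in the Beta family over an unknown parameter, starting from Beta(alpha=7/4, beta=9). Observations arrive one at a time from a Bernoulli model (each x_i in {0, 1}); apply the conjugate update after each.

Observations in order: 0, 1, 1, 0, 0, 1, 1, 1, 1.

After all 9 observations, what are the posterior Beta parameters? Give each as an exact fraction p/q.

obs 1: x=0 → posterior Beta(7/4, 10)
obs 2: x=1 → posterior Beta(11/4, 10)
obs 3: x=1 → posterior Beta(15/4, 10)
obs 4: x=0 → posterior Beta(15/4, 11)
obs 5: x=0 → posterior Beta(15/4, 12)
obs 6: x=1 → posterior Beta(19/4, 12)
obs 7: x=1 → posterior Beta(23/4, 12)
obs 8: x=1 → posterior Beta(27/4, 12)
obs 9: x=1 → posterior Beta(31/4, 12)

alpha=31/4, beta=12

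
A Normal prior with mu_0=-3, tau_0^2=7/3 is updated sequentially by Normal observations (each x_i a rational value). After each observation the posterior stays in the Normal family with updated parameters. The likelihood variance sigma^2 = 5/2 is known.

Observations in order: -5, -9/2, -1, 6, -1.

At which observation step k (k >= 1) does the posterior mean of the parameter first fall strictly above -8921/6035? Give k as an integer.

k = 5

obs 1: x=-5 → posterior Normal(-115/29, 35/29)
obs 2: x=-9/2 → posterior Normal(-178/43, 35/43)
obs 3: x=-1 → posterior Normal(-64/19, 35/57)
obs 4: x=6 → posterior Normal(-108/71, 35/71)
obs 5: x=-1 → posterior Normal(-122/85, 7/17)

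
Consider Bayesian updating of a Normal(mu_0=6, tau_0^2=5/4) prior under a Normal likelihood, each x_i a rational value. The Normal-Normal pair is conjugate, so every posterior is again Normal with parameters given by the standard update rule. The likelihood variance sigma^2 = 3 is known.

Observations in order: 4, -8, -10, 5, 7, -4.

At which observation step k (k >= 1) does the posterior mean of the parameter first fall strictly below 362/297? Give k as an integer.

obs 1: x=4 → posterior Normal(92/17, 15/17)
obs 2: x=-8 → posterior Normal(26/11, 15/22)
obs 3: x=-10 → posterior Normal(2/27, 5/9)
obs 4: x=5 → posterior Normal(27/32, 15/32)
obs 5: x=7 → posterior Normal(62/37, 15/37)
obs 6: x=-4 → posterior Normal(1, 5/14)

k = 3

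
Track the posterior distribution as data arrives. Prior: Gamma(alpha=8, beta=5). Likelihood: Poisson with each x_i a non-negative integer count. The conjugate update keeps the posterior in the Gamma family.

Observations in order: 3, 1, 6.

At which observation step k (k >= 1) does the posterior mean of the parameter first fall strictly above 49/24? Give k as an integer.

k = 3

obs 1: x=3 → posterior Gamma(11, 6)
obs 2: x=1 → posterior Gamma(12, 7)
obs 3: x=6 → posterior Gamma(18, 8)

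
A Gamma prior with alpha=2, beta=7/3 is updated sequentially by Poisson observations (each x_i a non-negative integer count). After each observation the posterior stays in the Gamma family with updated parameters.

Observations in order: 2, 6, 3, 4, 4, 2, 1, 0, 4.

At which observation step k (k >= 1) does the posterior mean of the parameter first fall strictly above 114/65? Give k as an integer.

obs 1: x=2 → posterior Gamma(4, 10/3)
obs 2: x=6 → posterior Gamma(10, 13/3)
obs 3: x=3 → posterior Gamma(13, 16/3)
obs 4: x=4 → posterior Gamma(17, 19/3)
obs 5: x=4 → posterior Gamma(21, 22/3)
obs 6: x=2 → posterior Gamma(23, 25/3)
obs 7: x=1 → posterior Gamma(24, 28/3)
obs 8: x=0 → posterior Gamma(24, 31/3)
obs 9: x=4 → posterior Gamma(28, 34/3)

k = 2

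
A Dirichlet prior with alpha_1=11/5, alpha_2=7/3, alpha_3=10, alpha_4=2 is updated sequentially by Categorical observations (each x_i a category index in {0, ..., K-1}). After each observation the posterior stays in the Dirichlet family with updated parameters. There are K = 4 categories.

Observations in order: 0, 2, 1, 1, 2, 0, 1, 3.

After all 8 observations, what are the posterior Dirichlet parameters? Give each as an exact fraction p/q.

obs 1: x=0 → posterior Dirichlet(16/5, 7/3, 10, 2)
obs 2: x=2 → posterior Dirichlet(16/5, 7/3, 11, 2)
obs 3: x=1 → posterior Dirichlet(16/5, 10/3, 11, 2)
obs 4: x=1 → posterior Dirichlet(16/5, 13/3, 11, 2)
obs 5: x=2 → posterior Dirichlet(16/5, 13/3, 12, 2)
obs 6: x=0 → posterior Dirichlet(21/5, 13/3, 12, 2)
obs 7: x=1 → posterior Dirichlet(21/5, 16/3, 12, 2)
obs 8: x=3 → posterior Dirichlet(21/5, 16/3, 12, 3)

alpha_1=21/5, alpha_2=16/3, alpha_3=12, alpha_4=3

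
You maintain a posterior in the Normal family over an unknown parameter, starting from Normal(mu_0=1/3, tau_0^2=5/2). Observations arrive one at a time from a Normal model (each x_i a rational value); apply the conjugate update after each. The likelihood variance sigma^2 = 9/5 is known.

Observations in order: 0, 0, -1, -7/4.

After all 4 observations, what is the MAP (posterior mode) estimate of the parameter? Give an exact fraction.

-251/472

obs 1: x=0 → posterior Normal(6/43, 45/43)
obs 2: x=0 → posterior Normal(3/34, 45/68)
obs 3: x=-1 → posterior Normal(-19/93, 15/31)
obs 4: x=-7/4 → posterior Normal(-251/472, 45/118)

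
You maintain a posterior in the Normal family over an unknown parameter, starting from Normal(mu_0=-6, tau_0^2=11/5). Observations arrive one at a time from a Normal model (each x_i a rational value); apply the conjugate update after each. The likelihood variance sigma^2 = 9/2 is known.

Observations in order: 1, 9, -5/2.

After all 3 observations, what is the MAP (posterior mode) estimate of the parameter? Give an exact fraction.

obs 1: x=1 → posterior Normal(-248/67, 99/67)
obs 2: x=9 → posterior Normal(-50/89, 99/89)
obs 3: x=-5/2 → posterior Normal(-35/37, 33/37)

-35/37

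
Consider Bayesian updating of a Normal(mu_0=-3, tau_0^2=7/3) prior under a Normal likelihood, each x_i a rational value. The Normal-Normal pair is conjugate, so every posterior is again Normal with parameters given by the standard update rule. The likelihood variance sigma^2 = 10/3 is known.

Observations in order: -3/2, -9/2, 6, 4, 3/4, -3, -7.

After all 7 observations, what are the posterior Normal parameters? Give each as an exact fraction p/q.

mu_0=-267/236, tau_0^2=70/177

obs 1: x=-3/2 → posterior Normal(-81/34, 70/51)
obs 2: x=-9/2 → posterior Normal(-3, 35/36)
obs 3: x=6 → posterior Normal(-30/31, 70/93)
obs 4: x=4 → posterior Normal(-1/19, 35/57)
obs 5: x=3/4 → posterior Normal(13/180, 14/27)
obs 6: x=-3 → posterior Normal(-71/208, 35/78)
obs 7: x=-7 → posterior Normal(-267/236, 70/177)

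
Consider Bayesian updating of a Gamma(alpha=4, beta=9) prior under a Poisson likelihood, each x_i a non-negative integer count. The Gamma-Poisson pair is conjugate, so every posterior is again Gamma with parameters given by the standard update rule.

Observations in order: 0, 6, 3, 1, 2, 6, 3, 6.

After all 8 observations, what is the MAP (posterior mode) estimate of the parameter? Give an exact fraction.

obs 1: x=0 → posterior Gamma(4, 10)
obs 2: x=6 → posterior Gamma(10, 11)
obs 3: x=3 → posterior Gamma(13, 12)
obs 4: x=1 → posterior Gamma(14, 13)
obs 5: x=2 → posterior Gamma(16, 14)
obs 6: x=6 → posterior Gamma(22, 15)
obs 7: x=3 → posterior Gamma(25, 16)
obs 8: x=6 → posterior Gamma(31, 17)

30/17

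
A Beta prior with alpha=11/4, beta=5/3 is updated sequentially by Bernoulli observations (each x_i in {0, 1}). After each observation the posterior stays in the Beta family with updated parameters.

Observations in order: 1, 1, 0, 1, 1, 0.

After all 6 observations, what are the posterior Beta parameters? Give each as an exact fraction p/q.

obs 1: x=1 → posterior Beta(15/4, 5/3)
obs 2: x=1 → posterior Beta(19/4, 5/3)
obs 3: x=0 → posterior Beta(19/4, 8/3)
obs 4: x=1 → posterior Beta(23/4, 8/3)
obs 5: x=1 → posterior Beta(27/4, 8/3)
obs 6: x=0 → posterior Beta(27/4, 11/3)

alpha=27/4, beta=11/3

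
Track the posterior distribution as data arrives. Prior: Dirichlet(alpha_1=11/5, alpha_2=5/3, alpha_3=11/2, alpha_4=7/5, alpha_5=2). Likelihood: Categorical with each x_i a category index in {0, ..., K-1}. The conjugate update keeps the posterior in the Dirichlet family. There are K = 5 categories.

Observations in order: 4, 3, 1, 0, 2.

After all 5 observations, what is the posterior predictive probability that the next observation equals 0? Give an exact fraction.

obs 1: x=4 → posterior Dirichlet(11/5, 5/3, 11/2, 7/5, 3)
obs 2: x=3 → posterior Dirichlet(11/5, 5/3, 11/2, 12/5, 3)
obs 3: x=1 → posterior Dirichlet(11/5, 8/3, 11/2, 12/5, 3)
obs 4: x=0 → posterior Dirichlet(16/5, 8/3, 11/2, 12/5, 3)
obs 5: x=2 → posterior Dirichlet(16/5, 8/3, 13/2, 12/5, 3)

96/533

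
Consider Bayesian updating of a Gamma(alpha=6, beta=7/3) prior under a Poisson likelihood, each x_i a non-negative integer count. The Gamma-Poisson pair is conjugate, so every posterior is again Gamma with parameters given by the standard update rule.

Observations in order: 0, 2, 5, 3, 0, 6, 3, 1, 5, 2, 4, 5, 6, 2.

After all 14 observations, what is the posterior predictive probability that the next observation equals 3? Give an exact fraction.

37115617947944097950679833150424987904586406707430576475716448927719659499333749488511475/170676555274132171974277914691501574771358362295975962674353045737940041855191232907575296

obs 1: x=0 → posterior Gamma(6, 10/3)
obs 2: x=2 → posterior Gamma(8, 13/3)
obs 3: x=5 → posterior Gamma(13, 16/3)
obs 4: x=3 → posterior Gamma(16, 19/3)
obs 5: x=0 → posterior Gamma(16, 22/3)
obs 6: x=6 → posterior Gamma(22, 25/3)
obs 7: x=3 → posterior Gamma(25, 28/3)
obs 8: x=1 → posterior Gamma(26, 31/3)
obs 9: x=5 → posterior Gamma(31, 34/3)
obs 10: x=2 → posterior Gamma(33, 37/3)
obs 11: x=4 → posterior Gamma(37, 40/3)
obs 12: x=5 → posterior Gamma(42, 43/3)
obs 13: x=6 → posterior Gamma(48, 46/3)
obs 14: x=2 → posterior Gamma(50, 49/3)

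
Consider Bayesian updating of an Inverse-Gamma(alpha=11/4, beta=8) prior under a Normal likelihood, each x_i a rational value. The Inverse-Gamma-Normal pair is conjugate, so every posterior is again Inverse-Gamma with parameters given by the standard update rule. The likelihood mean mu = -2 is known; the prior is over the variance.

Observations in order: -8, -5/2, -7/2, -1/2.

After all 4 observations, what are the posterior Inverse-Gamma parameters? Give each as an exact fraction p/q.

obs 1: x=-8 → posterior Inverse-Gamma(13/4, 26)
obs 2: x=-5/2 → posterior Inverse-Gamma(15/4, 209/8)
obs 3: x=-7/2 → posterior Inverse-Gamma(17/4, 109/4)
obs 4: x=-1/2 → posterior Inverse-Gamma(19/4, 227/8)

alpha=19/4, beta=227/8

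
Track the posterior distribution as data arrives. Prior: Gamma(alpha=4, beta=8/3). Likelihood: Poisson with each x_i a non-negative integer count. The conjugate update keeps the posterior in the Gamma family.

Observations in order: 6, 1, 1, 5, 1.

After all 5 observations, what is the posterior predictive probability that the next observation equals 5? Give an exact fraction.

obs 1: x=6 → posterior Gamma(10, 11/3)
obs 2: x=1 → posterior Gamma(11, 14/3)
obs 3: x=1 → posterior Gamma(12, 17/3)
obs 4: x=5 → posterior Gamma(17, 20/3)
obs 5: x=1 → posterior Gamma(18, 23/3)

10379923612433548403929639945389/175128572491100287630765654540288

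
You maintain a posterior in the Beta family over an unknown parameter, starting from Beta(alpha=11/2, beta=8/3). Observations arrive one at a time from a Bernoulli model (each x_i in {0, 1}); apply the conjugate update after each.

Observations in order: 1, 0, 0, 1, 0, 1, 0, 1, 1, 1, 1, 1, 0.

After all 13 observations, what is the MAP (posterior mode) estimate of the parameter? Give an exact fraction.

obs 1: x=1 → posterior Beta(13/2, 8/3)
obs 2: x=0 → posterior Beta(13/2, 11/3)
obs 3: x=0 → posterior Beta(13/2, 14/3)
obs 4: x=1 → posterior Beta(15/2, 14/3)
obs 5: x=0 → posterior Beta(15/2, 17/3)
obs 6: x=1 → posterior Beta(17/2, 17/3)
obs 7: x=0 → posterior Beta(17/2, 20/3)
obs 8: x=1 → posterior Beta(19/2, 20/3)
obs 9: x=1 → posterior Beta(21/2, 20/3)
obs 10: x=1 → posterior Beta(23/2, 20/3)
obs 11: x=1 → posterior Beta(25/2, 20/3)
obs 12: x=1 → posterior Beta(27/2, 20/3)
obs 13: x=0 → posterior Beta(27/2, 23/3)

15/23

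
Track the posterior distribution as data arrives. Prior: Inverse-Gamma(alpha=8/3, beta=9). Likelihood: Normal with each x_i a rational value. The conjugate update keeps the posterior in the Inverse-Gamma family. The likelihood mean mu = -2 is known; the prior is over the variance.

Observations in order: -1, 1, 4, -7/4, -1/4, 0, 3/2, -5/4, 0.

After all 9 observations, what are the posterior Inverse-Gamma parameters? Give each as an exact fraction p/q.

alpha=43/6, beta=1407/32

obs 1: x=-1 → posterior Inverse-Gamma(19/6, 19/2)
obs 2: x=1 → posterior Inverse-Gamma(11/3, 14)
obs 3: x=4 → posterior Inverse-Gamma(25/6, 32)
obs 4: x=-7/4 → posterior Inverse-Gamma(14/3, 1025/32)
obs 5: x=-1/4 → posterior Inverse-Gamma(31/6, 537/16)
obs 6: x=0 → posterior Inverse-Gamma(17/3, 569/16)
obs 7: x=3/2 → posterior Inverse-Gamma(37/6, 667/16)
obs 8: x=-5/4 → posterior Inverse-Gamma(20/3, 1343/32)
obs 9: x=0 → posterior Inverse-Gamma(43/6, 1407/32)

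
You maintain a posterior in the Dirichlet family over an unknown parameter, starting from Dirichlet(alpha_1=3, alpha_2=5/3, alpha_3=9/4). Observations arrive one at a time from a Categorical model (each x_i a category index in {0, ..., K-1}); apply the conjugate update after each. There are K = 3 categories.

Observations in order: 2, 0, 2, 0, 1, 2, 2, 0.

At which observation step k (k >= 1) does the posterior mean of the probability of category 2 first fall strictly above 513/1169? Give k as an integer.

obs 1: x=2 → posterior Dirichlet(3, 5/3, 13/4)
obs 2: x=0 → posterior Dirichlet(4, 5/3, 13/4)
obs 3: x=2 → posterior Dirichlet(4, 5/3, 17/4)
obs 4: x=0 → posterior Dirichlet(5, 5/3, 17/4)
obs 5: x=1 → posterior Dirichlet(5, 8/3, 17/4)
obs 6: x=2 → posterior Dirichlet(5, 8/3, 21/4)
obs 7: x=2 → posterior Dirichlet(5, 8/3, 25/4)
obs 8: x=0 → posterior Dirichlet(6, 8/3, 25/4)

k = 7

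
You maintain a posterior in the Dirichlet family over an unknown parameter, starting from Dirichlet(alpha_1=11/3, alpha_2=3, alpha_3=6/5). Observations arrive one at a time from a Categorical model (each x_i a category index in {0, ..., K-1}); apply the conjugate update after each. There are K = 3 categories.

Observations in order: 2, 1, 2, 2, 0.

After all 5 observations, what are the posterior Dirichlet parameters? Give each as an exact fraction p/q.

alpha_1=14/3, alpha_2=4, alpha_3=21/5

obs 1: x=2 → posterior Dirichlet(11/3, 3, 11/5)
obs 2: x=1 → posterior Dirichlet(11/3, 4, 11/5)
obs 3: x=2 → posterior Dirichlet(11/3, 4, 16/5)
obs 4: x=2 → posterior Dirichlet(11/3, 4, 21/5)
obs 5: x=0 → posterior Dirichlet(14/3, 4, 21/5)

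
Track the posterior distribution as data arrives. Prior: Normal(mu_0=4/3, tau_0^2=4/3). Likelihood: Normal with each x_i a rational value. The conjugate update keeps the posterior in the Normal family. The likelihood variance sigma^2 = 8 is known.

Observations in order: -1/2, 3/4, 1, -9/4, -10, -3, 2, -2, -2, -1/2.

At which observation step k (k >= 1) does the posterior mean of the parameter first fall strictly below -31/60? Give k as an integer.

k = 9

obs 1: x=-1/2 → posterior Normal(15/14, 8/7)
obs 2: x=3/4 → posterior Normal(33/32, 1)
obs 3: x=1 → posterior Normal(37/36, 8/9)
obs 4: x=-9/4 → posterior Normal(7/10, 4/5)
obs 5: x=-10 → posterior Normal(-3/11, 8/11)
obs 6: x=-3 → posterior Normal(-1/2, 2/3)
obs 7: x=2 → posterior Normal(-4/13, 8/13)
obs 8: x=-2 → posterior Normal(-3/7, 4/7)
obs 9: x=-2 → posterior Normal(-8/15, 8/15)
obs 10: x=-1/2 → posterior Normal(-17/32, 1/2)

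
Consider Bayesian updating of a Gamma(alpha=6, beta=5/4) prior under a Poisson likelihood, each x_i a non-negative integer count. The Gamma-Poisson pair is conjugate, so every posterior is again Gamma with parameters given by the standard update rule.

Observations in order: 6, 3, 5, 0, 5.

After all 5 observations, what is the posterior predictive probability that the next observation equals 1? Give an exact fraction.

obs 1: x=6 → posterior Gamma(12, 9/4)
obs 2: x=3 → posterior Gamma(15, 13/4)
obs 3: x=5 → posterior Gamma(20, 17/4)
obs 4: x=0 → posterior Gamma(20, 21/4)
obs 5: x=5 → posterior Gamma(25, 25/4)

8881784197001252323389053344726562500/105280501585190501232597819292755591721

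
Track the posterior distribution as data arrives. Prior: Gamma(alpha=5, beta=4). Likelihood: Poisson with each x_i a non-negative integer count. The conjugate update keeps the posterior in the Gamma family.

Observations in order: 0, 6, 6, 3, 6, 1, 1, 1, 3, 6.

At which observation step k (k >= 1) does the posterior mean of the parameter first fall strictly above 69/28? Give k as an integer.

k = 4

obs 1: x=0 → posterior Gamma(5, 5)
obs 2: x=6 → posterior Gamma(11, 6)
obs 3: x=6 → posterior Gamma(17, 7)
obs 4: x=3 → posterior Gamma(20, 8)
obs 5: x=6 → posterior Gamma(26, 9)
obs 6: x=1 → posterior Gamma(27, 10)
obs 7: x=1 → posterior Gamma(28, 11)
obs 8: x=1 → posterior Gamma(29, 12)
obs 9: x=3 → posterior Gamma(32, 13)
obs 10: x=6 → posterior Gamma(38, 14)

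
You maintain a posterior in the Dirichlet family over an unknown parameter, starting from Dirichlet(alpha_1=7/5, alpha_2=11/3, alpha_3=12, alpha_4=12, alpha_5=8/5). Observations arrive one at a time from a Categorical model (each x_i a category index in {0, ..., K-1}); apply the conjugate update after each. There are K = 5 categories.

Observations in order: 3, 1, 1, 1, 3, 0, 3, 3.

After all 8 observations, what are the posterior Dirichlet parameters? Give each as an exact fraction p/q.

obs 1: x=3 → posterior Dirichlet(7/5, 11/3, 12, 13, 8/5)
obs 2: x=1 → posterior Dirichlet(7/5, 14/3, 12, 13, 8/5)
obs 3: x=1 → posterior Dirichlet(7/5, 17/3, 12, 13, 8/5)
obs 4: x=1 → posterior Dirichlet(7/5, 20/3, 12, 13, 8/5)
obs 5: x=3 → posterior Dirichlet(7/5, 20/3, 12, 14, 8/5)
obs 6: x=0 → posterior Dirichlet(12/5, 20/3, 12, 14, 8/5)
obs 7: x=3 → posterior Dirichlet(12/5, 20/3, 12, 15, 8/5)
obs 8: x=3 → posterior Dirichlet(12/5, 20/3, 12, 16, 8/5)

alpha_1=12/5, alpha_2=20/3, alpha_3=12, alpha_4=16, alpha_5=8/5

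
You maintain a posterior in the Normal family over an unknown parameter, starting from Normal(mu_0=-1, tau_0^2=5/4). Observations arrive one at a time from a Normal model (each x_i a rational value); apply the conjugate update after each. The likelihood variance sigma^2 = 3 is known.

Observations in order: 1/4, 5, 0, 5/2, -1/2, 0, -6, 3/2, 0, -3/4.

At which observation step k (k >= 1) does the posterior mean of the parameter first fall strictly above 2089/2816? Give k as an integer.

k = 4

obs 1: x=1/4 → posterior Normal(-43/68, 15/17)
obs 2: x=5 → posterior Normal(57/88, 15/22)
obs 3: x=0 → posterior Normal(19/36, 5/9)
obs 4: x=5/2 → posterior Normal(107/128, 15/32)
obs 5: x=-1/2 → posterior Normal(97/148, 15/37)
obs 6: x=0 → posterior Normal(97/168, 5/14)
obs 7: x=-6 → posterior Normal(-23/188, 15/47)
obs 8: x=3/2 → posterior Normal(7/208, 15/52)
obs 9: x=0 → posterior Normal(7/228, 5/19)
obs 10: x=-3/4 → posterior Normal(-1/31, 15/62)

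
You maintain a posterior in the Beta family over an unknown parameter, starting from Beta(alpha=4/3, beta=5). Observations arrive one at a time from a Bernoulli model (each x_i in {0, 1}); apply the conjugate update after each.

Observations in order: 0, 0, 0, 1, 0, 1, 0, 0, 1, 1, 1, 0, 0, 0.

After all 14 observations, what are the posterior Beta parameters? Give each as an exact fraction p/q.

obs 1: x=0 → posterior Beta(4/3, 6)
obs 2: x=0 → posterior Beta(4/3, 7)
obs 3: x=0 → posterior Beta(4/3, 8)
obs 4: x=1 → posterior Beta(7/3, 8)
obs 5: x=0 → posterior Beta(7/3, 9)
obs 6: x=1 → posterior Beta(10/3, 9)
obs 7: x=0 → posterior Beta(10/3, 10)
obs 8: x=0 → posterior Beta(10/3, 11)
obs 9: x=1 → posterior Beta(13/3, 11)
obs 10: x=1 → posterior Beta(16/3, 11)
obs 11: x=1 → posterior Beta(19/3, 11)
obs 12: x=0 → posterior Beta(19/3, 12)
obs 13: x=0 → posterior Beta(19/3, 13)
obs 14: x=0 → posterior Beta(19/3, 14)

alpha=19/3, beta=14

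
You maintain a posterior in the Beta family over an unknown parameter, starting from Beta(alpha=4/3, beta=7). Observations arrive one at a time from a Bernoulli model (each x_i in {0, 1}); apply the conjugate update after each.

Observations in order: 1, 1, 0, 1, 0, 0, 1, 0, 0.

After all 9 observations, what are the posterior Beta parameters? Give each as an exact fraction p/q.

alpha=16/3, beta=12

obs 1: x=1 → posterior Beta(7/3, 7)
obs 2: x=1 → posterior Beta(10/3, 7)
obs 3: x=0 → posterior Beta(10/3, 8)
obs 4: x=1 → posterior Beta(13/3, 8)
obs 5: x=0 → posterior Beta(13/3, 9)
obs 6: x=0 → posterior Beta(13/3, 10)
obs 7: x=1 → posterior Beta(16/3, 10)
obs 8: x=0 → posterior Beta(16/3, 11)
obs 9: x=0 → posterior Beta(16/3, 12)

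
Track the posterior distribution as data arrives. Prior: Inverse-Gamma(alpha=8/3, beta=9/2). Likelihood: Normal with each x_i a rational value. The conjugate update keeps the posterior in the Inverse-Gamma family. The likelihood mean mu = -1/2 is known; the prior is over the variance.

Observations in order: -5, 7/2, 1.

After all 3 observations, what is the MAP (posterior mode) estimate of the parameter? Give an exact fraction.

285/62

obs 1: x=-5 → posterior Inverse-Gamma(19/6, 117/8)
obs 2: x=7/2 → posterior Inverse-Gamma(11/3, 181/8)
obs 3: x=1 → posterior Inverse-Gamma(25/6, 95/4)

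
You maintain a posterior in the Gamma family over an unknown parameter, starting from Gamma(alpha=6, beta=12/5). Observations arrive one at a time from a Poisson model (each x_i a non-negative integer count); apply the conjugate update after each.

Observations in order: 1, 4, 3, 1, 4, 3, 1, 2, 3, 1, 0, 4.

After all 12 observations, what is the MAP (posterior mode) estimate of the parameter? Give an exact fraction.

20/9

obs 1: x=1 → posterior Gamma(7, 17/5)
obs 2: x=4 → posterior Gamma(11, 22/5)
obs 3: x=3 → posterior Gamma(14, 27/5)
obs 4: x=1 → posterior Gamma(15, 32/5)
obs 5: x=4 → posterior Gamma(19, 37/5)
obs 6: x=3 → posterior Gamma(22, 42/5)
obs 7: x=1 → posterior Gamma(23, 47/5)
obs 8: x=2 → posterior Gamma(25, 52/5)
obs 9: x=3 → posterior Gamma(28, 57/5)
obs 10: x=1 → posterior Gamma(29, 62/5)
obs 11: x=0 → posterior Gamma(29, 67/5)
obs 12: x=4 → posterior Gamma(33, 72/5)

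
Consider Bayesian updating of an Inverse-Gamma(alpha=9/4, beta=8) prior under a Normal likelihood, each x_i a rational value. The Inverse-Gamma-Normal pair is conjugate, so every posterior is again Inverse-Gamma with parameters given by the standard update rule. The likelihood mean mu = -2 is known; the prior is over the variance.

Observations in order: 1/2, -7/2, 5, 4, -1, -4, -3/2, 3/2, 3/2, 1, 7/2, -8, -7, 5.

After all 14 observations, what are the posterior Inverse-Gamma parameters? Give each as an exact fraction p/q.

obs 1: x=1/2 → posterior Inverse-Gamma(11/4, 89/8)
obs 2: x=-7/2 → posterior Inverse-Gamma(13/4, 49/4)
obs 3: x=5 → posterior Inverse-Gamma(15/4, 147/4)
obs 4: x=4 → posterior Inverse-Gamma(17/4, 219/4)
obs 5: x=-1 → posterior Inverse-Gamma(19/4, 221/4)
obs 6: x=-4 → posterior Inverse-Gamma(21/4, 229/4)
obs 7: x=-3/2 → posterior Inverse-Gamma(23/4, 459/8)
obs 8: x=3/2 → posterior Inverse-Gamma(25/4, 127/2)
obs 9: x=3/2 → posterior Inverse-Gamma(27/4, 557/8)
obs 10: x=1 → posterior Inverse-Gamma(29/4, 593/8)
obs 11: x=7/2 → posterior Inverse-Gamma(31/4, 357/4)
obs 12: x=-8 → posterior Inverse-Gamma(33/4, 429/4)
obs 13: x=-7 → posterior Inverse-Gamma(35/4, 479/4)
obs 14: x=5 → posterior Inverse-Gamma(37/4, 577/4)

alpha=37/4, beta=577/4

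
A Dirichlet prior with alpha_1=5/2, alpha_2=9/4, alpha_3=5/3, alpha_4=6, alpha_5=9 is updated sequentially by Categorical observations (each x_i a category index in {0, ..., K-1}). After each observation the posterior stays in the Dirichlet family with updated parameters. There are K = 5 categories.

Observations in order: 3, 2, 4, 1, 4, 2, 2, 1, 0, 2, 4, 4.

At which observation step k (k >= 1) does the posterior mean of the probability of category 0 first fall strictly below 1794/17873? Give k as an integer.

k = 4

obs 1: x=3 → posterior Dirichlet(5/2, 9/4, 5/3, 7, 9)
obs 2: x=2 → posterior Dirichlet(5/2, 9/4, 8/3, 7, 9)
obs 3: x=4 → posterior Dirichlet(5/2, 9/4, 8/3, 7, 10)
obs 4: x=1 → posterior Dirichlet(5/2, 13/4, 8/3, 7, 10)
obs 5: x=4 → posterior Dirichlet(5/2, 13/4, 8/3, 7, 11)
obs 6: x=2 → posterior Dirichlet(5/2, 13/4, 11/3, 7, 11)
obs 7: x=2 → posterior Dirichlet(5/2, 13/4, 14/3, 7, 11)
obs 8: x=1 → posterior Dirichlet(5/2, 17/4, 14/3, 7, 11)
obs 9: x=0 → posterior Dirichlet(7/2, 17/4, 14/3, 7, 11)
obs 10: x=2 → posterior Dirichlet(7/2, 17/4, 17/3, 7, 11)
obs 11: x=4 → posterior Dirichlet(7/2, 17/4, 17/3, 7, 12)
obs 12: x=4 → posterior Dirichlet(7/2, 17/4, 17/3, 7, 13)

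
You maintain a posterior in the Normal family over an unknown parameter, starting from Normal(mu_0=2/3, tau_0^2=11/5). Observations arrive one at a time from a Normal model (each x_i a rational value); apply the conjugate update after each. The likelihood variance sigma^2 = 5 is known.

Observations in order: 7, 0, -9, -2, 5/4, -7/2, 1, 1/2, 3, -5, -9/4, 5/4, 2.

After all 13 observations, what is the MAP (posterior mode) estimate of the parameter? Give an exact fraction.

obs 1: x=7 → posterior Normal(281/108, 55/36)
obs 2: x=0 → posterior Normal(281/141, 55/47)
obs 3: x=-9 → posterior Normal(-8/87, 55/58)
obs 4: x=-2 → posterior Normal(-82/207, 55/69)
obs 5: x=5/4 → posterior Normal(-163/960, 11/16)
obs 6: x=-7/2 → posterior Normal(-625/1092, 55/91)
obs 7: x=1 → posterior Normal(-29/72, 55/102)
obs 8: x=1/2 → posterior Normal(-427/1356, 55/113)
obs 9: x=3 → posterior Normal(-1/48, 55/124)
obs 10: x=-5 → posterior Normal(-691/1620, 11/27)
obs 11: x=-9/4 → posterior Normal(-247/438, 55/146)
obs 12: x=5/4 → posterior Normal(-823/1884, 55/157)
obs 13: x=2 → posterior Normal(-559/2016, 55/168)

-559/2016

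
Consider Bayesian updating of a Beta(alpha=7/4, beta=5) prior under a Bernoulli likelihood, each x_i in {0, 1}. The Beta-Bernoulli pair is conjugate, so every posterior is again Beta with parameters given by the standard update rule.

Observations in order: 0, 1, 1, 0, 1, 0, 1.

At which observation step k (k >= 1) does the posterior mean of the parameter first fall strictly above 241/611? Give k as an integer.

k = 5

obs 1: x=0 → posterior Beta(7/4, 6)
obs 2: x=1 → posterior Beta(11/4, 6)
obs 3: x=1 → posterior Beta(15/4, 6)
obs 4: x=0 → posterior Beta(15/4, 7)
obs 5: x=1 → posterior Beta(19/4, 7)
obs 6: x=0 → posterior Beta(19/4, 8)
obs 7: x=1 → posterior Beta(23/4, 8)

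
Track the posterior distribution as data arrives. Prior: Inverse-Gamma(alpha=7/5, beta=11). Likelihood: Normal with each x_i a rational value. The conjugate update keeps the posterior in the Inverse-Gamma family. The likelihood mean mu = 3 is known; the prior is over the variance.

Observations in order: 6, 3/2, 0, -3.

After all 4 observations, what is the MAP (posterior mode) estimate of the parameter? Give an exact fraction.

1565/176

obs 1: x=6 → posterior Inverse-Gamma(19/10, 31/2)
obs 2: x=3/2 → posterior Inverse-Gamma(12/5, 133/8)
obs 3: x=0 → posterior Inverse-Gamma(29/10, 169/8)
obs 4: x=-3 → posterior Inverse-Gamma(17/5, 313/8)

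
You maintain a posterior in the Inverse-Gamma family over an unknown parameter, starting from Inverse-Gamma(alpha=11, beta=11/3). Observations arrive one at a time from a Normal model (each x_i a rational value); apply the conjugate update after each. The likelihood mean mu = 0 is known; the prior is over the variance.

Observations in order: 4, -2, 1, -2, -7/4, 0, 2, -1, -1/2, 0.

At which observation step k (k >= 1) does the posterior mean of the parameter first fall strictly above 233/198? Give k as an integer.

obs 1: x=4 → posterior Inverse-Gamma(23/2, 35/3)
obs 2: x=-2 → posterior Inverse-Gamma(12, 41/3)
obs 3: x=1 → posterior Inverse-Gamma(25/2, 85/6)
obs 4: x=-2 → posterior Inverse-Gamma(13, 97/6)
obs 5: x=-7/4 → posterior Inverse-Gamma(27/2, 1699/96)
obs 6: x=0 → posterior Inverse-Gamma(14, 1699/96)
obs 7: x=2 → posterior Inverse-Gamma(29/2, 1891/96)
obs 8: x=-1 → posterior Inverse-Gamma(15, 1939/96)
obs 9: x=-1/2 → posterior Inverse-Gamma(31/2, 1951/96)
obs 10: x=0 → posterior Inverse-Gamma(16, 1951/96)

k = 2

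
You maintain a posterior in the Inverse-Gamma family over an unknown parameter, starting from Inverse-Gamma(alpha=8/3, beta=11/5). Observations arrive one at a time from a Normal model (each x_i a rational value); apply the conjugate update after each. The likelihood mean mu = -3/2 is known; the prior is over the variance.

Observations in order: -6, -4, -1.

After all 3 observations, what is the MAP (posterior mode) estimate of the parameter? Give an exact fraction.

obs 1: x=-6 → posterior Inverse-Gamma(19/6, 493/40)
obs 2: x=-4 → posterior Inverse-Gamma(11/3, 309/20)
obs 3: x=-1 → posterior Inverse-Gamma(25/6, 623/40)

1869/620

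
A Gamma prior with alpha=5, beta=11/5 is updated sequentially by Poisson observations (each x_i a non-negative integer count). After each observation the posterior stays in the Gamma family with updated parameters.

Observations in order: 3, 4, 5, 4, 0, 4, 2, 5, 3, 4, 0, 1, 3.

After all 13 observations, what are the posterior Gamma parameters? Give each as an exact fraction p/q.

alpha=43, beta=76/5

obs 1: x=3 → posterior Gamma(8, 16/5)
obs 2: x=4 → posterior Gamma(12, 21/5)
obs 3: x=5 → posterior Gamma(17, 26/5)
obs 4: x=4 → posterior Gamma(21, 31/5)
obs 5: x=0 → posterior Gamma(21, 36/5)
obs 6: x=4 → posterior Gamma(25, 41/5)
obs 7: x=2 → posterior Gamma(27, 46/5)
obs 8: x=5 → posterior Gamma(32, 51/5)
obs 9: x=3 → posterior Gamma(35, 56/5)
obs 10: x=4 → posterior Gamma(39, 61/5)
obs 11: x=0 → posterior Gamma(39, 66/5)
obs 12: x=1 → posterior Gamma(40, 71/5)
obs 13: x=3 → posterior Gamma(43, 76/5)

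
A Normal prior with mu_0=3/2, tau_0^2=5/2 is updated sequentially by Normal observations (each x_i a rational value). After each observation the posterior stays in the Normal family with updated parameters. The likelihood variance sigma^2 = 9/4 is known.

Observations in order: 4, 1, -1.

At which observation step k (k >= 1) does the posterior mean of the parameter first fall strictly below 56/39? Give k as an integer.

k = 3

obs 1: x=4 → posterior Normal(107/38, 45/38)
obs 2: x=1 → posterior Normal(127/58, 45/58)
obs 3: x=-1 → posterior Normal(107/78, 15/26)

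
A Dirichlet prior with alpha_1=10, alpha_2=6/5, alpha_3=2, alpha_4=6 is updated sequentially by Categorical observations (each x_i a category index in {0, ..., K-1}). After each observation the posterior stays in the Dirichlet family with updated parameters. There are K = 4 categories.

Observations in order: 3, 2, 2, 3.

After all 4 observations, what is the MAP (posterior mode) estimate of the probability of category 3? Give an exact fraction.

35/96

obs 1: x=3 → posterior Dirichlet(10, 6/5, 2, 7)
obs 2: x=2 → posterior Dirichlet(10, 6/5, 3, 7)
obs 3: x=2 → posterior Dirichlet(10, 6/5, 4, 7)
obs 4: x=3 → posterior Dirichlet(10, 6/5, 4, 8)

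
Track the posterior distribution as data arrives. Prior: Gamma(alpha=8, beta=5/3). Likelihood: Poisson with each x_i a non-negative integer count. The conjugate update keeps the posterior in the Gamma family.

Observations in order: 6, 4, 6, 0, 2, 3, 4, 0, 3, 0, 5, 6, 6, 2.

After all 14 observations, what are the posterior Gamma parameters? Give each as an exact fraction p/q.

alpha=55, beta=47/3

obs 1: x=6 → posterior Gamma(14, 8/3)
obs 2: x=4 → posterior Gamma(18, 11/3)
obs 3: x=6 → posterior Gamma(24, 14/3)
obs 4: x=0 → posterior Gamma(24, 17/3)
obs 5: x=2 → posterior Gamma(26, 20/3)
obs 6: x=3 → posterior Gamma(29, 23/3)
obs 7: x=4 → posterior Gamma(33, 26/3)
obs 8: x=0 → posterior Gamma(33, 29/3)
obs 9: x=3 → posterior Gamma(36, 32/3)
obs 10: x=0 → posterior Gamma(36, 35/3)
obs 11: x=5 → posterior Gamma(41, 38/3)
obs 12: x=6 → posterior Gamma(47, 41/3)
obs 13: x=6 → posterior Gamma(53, 44/3)
obs 14: x=2 → posterior Gamma(55, 47/3)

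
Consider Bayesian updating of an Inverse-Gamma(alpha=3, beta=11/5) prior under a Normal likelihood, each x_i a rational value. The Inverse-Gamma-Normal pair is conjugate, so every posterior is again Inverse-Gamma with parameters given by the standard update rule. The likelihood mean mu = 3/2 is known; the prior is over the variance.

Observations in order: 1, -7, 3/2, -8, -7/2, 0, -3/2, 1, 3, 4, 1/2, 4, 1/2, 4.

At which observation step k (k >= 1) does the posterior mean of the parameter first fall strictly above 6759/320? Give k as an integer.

k = 5

obs 1: x=1 → posterior Inverse-Gamma(7/2, 93/40)
obs 2: x=-7 → posterior Inverse-Gamma(4, 769/20)
obs 3: x=3/2 → posterior Inverse-Gamma(9/2, 769/20)
obs 4: x=-8 → posterior Inverse-Gamma(5, 3343/40)
obs 5: x=-7/2 → posterior Inverse-Gamma(11/2, 3843/40)
obs 6: x=0 → posterior Inverse-Gamma(6, 486/5)
obs 7: x=-3/2 → posterior Inverse-Gamma(13/2, 1017/10)
obs 8: x=1 → posterior Inverse-Gamma(7, 4073/40)
obs 9: x=3 → posterior Inverse-Gamma(15/2, 2059/20)
obs 10: x=4 → posterior Inverse-Gamma(8, 4243/40)
obs 11: x=1/2 → posterior Inverse-Gamma(17/2, 4263/40)
obs 12: x=4 → posterior Inverse-Gamma(9, 1097/10)
obs 13: x=1/2 → posterior Inverse-Gamma(19/2, 551/5)
obs 14: x=4 → posterior Inverse-Gamma(10, 4533/40)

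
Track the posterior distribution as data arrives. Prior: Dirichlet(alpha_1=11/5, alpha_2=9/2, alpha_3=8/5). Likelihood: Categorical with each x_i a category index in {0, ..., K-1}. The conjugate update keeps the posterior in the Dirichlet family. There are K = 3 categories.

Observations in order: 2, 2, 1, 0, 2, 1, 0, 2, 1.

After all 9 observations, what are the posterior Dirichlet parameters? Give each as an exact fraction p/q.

obs 1: x=2 → posterior Dirichlet(11/5, 9/2, 13/5)
obs 2: x=2 → posterior Dirichlet(11/5, 9/2, 18/5)
obs 3: x=1 → posterior Dirichlet(11/5, 11/2, 18/5)
obs 4: x=0 → posterior Dirichlet(16/5, 11/2, 18/5)
obs 5: x=2 → posterior Dirichlet(16/5, 11/2, 23/5)
obs 6: x=1 → posterior Dirichlet(16/5, 13/2, 23/5)
obs 7: x=0 → posterior Dirichlet(21/5, 13/2, 23/5)
obs 8: x=2 → posterior Dirichlet(21/5, 13/2, 28/5)
obs 9: x=1 → posterior Dirichlet(21/5, 15/2, 28/5)

alpha_1=21/5, alpha_2=15/2, alpha_3=28/5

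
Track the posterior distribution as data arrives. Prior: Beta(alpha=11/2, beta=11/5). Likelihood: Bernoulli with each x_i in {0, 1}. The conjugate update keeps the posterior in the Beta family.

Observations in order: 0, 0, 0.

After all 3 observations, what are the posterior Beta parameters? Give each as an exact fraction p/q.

alpha=11/2, beta=26/5

obs 1: x=0 → posterior Beta(11/2, 16/5)
obs 2: x=0 → posterior Beta(11/2, 21/5)
obs 3: x=0 → posterior Beta(11/2, 26/5)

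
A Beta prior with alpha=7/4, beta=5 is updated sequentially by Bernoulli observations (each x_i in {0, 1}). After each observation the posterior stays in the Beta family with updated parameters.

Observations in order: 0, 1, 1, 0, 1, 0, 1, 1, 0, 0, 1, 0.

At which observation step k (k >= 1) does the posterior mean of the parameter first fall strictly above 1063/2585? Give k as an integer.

k = 7

obs 1: x=0 → posterior Beta(7/4, 6)
obs 2: x=1 → posterior Beta(11/4, 6)
obs 3: x=1 → posterior Beta(15/4, 6)
obs 4: x=0 → posterior Beta(15/4, 7)
obs 5: x=1 → posterior Beta(19/4, 7)
obs 6: x=0 → posterior Beta(19/4, 8)
obs 7: x=1 → posterior Beta(23/4, 8)
obs 8: x=1 → posterior Beta(27/4, 8)
obs 9: x=0 → posterior Beta(27/4, 9)
obs 10: x=0 → posterior Beta(27/4, 10)
obs 11: x=1 → posterior Beta(31/4, 10)
obs 12: x=0 → posterior Beta(31/4, 11)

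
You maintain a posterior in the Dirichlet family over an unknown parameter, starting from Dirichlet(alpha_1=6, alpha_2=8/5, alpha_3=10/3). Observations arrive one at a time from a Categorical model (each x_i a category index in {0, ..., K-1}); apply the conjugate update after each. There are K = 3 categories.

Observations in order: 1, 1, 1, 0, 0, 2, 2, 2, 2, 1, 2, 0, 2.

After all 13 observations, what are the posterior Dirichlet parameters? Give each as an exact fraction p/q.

alpha_1=9, alpha_2=28/5, alpha_3=28/3

obs 1: x=1 → posterior Dirichlet(6, 13/5, 10/3)
obs 2: x=1 → posterior Dirichlet(6, 18/5, 10/3)
obs 3: x=1 → posterior Dirichlet(6, 23/5, 10/3)
obs 4: x=0 → posterior Dirichlet(7, 23/5, 10/3)
obs 5: x=0 → posterior Dirichlet(8, 23/5, 10/3)
obs 6: x=2 → posterior Dirichlet(8, 23/5, 13/3)
obs 7: x=2 → posterior Dirichlet(8, 23/5, 16/3)
obs 8: x=2 → posterior Dirichlet(8, 23/5, 19/3)
obs 9: x=2 → posterior Dirichlet(8, 23/5, 22/3)
obs 10: x=1 → posterior Dirichlet(8, 28/5, 22/3)
obs 11: x=2 → posterior Dirichlet(8, 28/5, 25/3)
obs 12: x=0 → posterior Dirichlet(9, 28/5, 25/3)
obs 13: x=2 → posterior Dirichlet(9, 28/5, 28/3)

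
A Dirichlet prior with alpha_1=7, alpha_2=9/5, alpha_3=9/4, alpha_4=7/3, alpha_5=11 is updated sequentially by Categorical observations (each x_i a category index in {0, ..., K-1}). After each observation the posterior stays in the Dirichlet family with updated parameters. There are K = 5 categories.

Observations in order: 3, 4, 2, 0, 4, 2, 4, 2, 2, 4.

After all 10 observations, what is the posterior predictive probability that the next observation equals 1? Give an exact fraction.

obs 1: x=3 → posterior Dirichlet(7, 9/5, 9/4, 10/3, 11)
obs 2: x=4 → posterior Dirichlet(7, 9/5, 9/4, 10/3, 12)
obs 3: x=2 → posterior Dirichlet(7, 9/5, 13/4, 10/3, 12)
obs 4: x=0 → posterior Dirichlet(8, 9/5, 13/4, 10/3, 12)
obs 5: x=4 → posterior Dirichlet(8, 9/5, 13/4, 10/3, 13)
obs 6: x=2 → posterior Dirichlet(8, 9/5, 17/4, 10/3, 13)
obs 7: x=4 → posterior Dirichlet(8, 9/5, 17/4, 10/3, 14)
obs 8: x=2 → posterior Dirichlet(8, 9/5, 21/4, 10/3, 14)
obs 9: x=2 → posterior Dirichlet(8, 9/5, 25/4, 10/3, 14)
obs 10: x=4 → posterior Dirichlet(8, 9/5, 25/4, 10/3, 15)

108/2063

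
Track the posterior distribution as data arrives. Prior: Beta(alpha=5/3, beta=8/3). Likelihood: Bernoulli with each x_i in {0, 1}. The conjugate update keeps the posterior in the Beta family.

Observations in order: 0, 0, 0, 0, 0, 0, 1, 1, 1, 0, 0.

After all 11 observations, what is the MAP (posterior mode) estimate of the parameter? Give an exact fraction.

obs 1: x=0 → posterior Beta(5/3, 11/3)
obs 2: x=0 → posterior Beta(5/3, 14/3)
obs 3: x=0 → posterior Beta(5/3, 17/3)
obs 4: x=0 → posterior Beta(5/3, 20/3)
obs 5: x=0 → posterior Beta(5/3, 23/3)
obs 6: x=0 → posterior Beta(5/3, 26/3)
obs 7: x=1 → posterior Beta(8/3, 26/3)
obs 8: x=1 → posterior Beta(11/3, 26/3)
obs 9: x=1 → posterior Beta(14/3, 26/3)
obs 10: x=0 → posterior Beta(14/3, 29/3)
obs 11: x=0 → posterior Beta(14/3, 32/3)

11/40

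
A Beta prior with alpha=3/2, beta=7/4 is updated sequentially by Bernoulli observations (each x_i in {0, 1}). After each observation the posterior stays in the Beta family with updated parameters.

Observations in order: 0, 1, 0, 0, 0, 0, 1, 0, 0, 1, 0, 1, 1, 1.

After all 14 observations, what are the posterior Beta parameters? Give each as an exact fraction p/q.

alpha=15/2, beta=39/4

obs 1: x=0 → posterior Beta(3/2, 11/4)
obs 2: x=1 → posterior Beta(5/2, 11/4)
obs 3: x=0 → posterior Beta(5/2, 15/4)
obs 4: x=0 → posterior Beta(5/2, 19/4)
obs 5: x=0 → posterior Beta(5/2, 23/4)
obs 6: x=0 → posterior Beta(5/2, 27/4)
obs 7: x=1 → posterior Beta(7/2, 27/4)
obs 8: x=0 → posterior Beta(7/2, 31/4)
obs 9: x=0 → posterior Beta(7/2, 35/4)
obs 10: x=1 → posterior Beta(9/2, 35/4)
obs 11: x=0 → posterior Beta(9/2, 39/4)
obs 12: x=1 → posterior Beta(11/2, 39/4)
obs 13: x=1 → posterior Beta(13/2, 39/4)
obs 14: x=1 → posterior Beta(15/2, 39/4)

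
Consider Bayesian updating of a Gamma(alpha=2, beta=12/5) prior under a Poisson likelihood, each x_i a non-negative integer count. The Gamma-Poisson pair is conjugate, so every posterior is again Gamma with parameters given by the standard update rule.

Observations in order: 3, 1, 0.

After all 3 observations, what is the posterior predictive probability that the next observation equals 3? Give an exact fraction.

obs 1: x=3 → posterior Gamma(5, 17/5)
obs 2: x=1 → posterior Gamma(6, 22/5)
obs 3: x=0 → posterior Gamma(6, 27/5)

338992927875/4398046511104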